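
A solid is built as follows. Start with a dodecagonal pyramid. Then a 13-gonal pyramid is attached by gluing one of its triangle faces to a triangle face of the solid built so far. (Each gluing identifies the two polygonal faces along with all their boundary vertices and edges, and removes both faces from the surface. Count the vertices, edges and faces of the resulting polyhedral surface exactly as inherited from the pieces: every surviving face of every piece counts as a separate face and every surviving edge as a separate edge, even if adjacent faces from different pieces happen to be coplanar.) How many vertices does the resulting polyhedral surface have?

A dodecagonal pyramid: V=13, E=24, F=13.
Attach a 13-gonal pyramid (V=14, E=26, F=14) along a 3-gon: merge 3 vertices and 3 edges, delete both glued faces → V=24, E=47, F=25.
Check: V − E + F = 24 − 47 + 25 = 2.

24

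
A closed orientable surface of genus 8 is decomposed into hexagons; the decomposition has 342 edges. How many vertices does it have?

214

χ = 2 − 2·8 = -14, and every face is a hexagon so 6F = 2E.
F = 2E/6 = 114. Then V = -14 + E − F = -14 + 342 − 114 = 214.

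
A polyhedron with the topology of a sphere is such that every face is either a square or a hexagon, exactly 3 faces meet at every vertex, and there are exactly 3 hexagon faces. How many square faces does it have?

Let x be the number of squares; then F = 3 + x.
Edge–face incidences: 2E = 6·3 + 4·x = 18 + 4x.
Every vertex has degree 3, so 3V = 2E.
Euler: V − E + F = 2 ⇒ (2E)/3 − E + (3 + x) = 2.
Multiply by 6: 2·(2E) − 3·(2E) + 6·(3 + x) = 12, i.e. 18 + 6x − (18 + 4x) = 12.
Collecting terms: 2x = 12, so x = 6.
Then 2E = 18 + 4·6 = 42, so E = 21, V = 2E/3 = 14, F = 3 + 6 = 9.

6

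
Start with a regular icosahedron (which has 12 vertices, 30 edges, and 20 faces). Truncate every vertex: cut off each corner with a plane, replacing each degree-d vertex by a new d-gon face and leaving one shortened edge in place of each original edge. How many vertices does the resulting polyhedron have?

60

Truncation replaces each original edge-end by a new vertex, so V′ = 2E = 60.
Each original edge survives, and each old vertex of degree d contributes d new edges; summing degrees gives Σd = 2E, so E′ = E + 2E = 3E = 90.
Each original face survives and each original vertex becomes one new face: F′ = F + V = 32.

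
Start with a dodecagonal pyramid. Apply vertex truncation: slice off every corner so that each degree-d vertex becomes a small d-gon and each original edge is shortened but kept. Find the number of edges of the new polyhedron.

72

The base solid has V = 13, E = 24, F = 13.
Truncation replaces each original edge-end by a new vertex, so V′ = 2E = 48.
Each original edge survives, and each old vertex of degree d contributes d new edges; summing degrees gives Σd = 2E, so E′ = E + 2E = 3E = 72.
Each original face survives and each original vertex becomes one new face: F′ = F + V = 26.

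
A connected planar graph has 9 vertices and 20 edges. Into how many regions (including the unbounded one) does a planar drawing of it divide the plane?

Euler's formula for a connected plane graph: V − E + F = 2, so F = 2 − 9 + 20 = 13.

13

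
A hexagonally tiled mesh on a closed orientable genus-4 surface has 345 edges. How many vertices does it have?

χ = 2 − 2·4 = -6, and every face is a hexagon so 6F = 2E.
F = 2E/6 = 115. Then V = -6 + E − F = -6 + 345 − 115 = 224.

224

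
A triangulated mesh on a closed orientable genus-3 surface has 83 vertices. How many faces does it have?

174

χ = 2 − 2·3 = -4, and every face is a triangle so 3F = 2E.
V − E + F = -4 with E = 3F/2 gives 83 − (3/2 − 1)·F = -4, so F = 174 and E = 261.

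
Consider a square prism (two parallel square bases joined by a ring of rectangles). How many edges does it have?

12

A prism on an n-gon has two n-gon bases and n rectangular sides: V = 2·4 = 8, E = 3·4 = 12, F = 4 + 2 = 6.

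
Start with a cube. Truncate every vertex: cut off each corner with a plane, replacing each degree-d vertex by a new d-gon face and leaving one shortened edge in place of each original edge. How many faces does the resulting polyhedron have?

The base solid has V = 8, E = 12, F = 6.
Truncation replaces each original edge-end by a new vertex, so V′ = 2E = 24.
Each original edge survives, and each old vertex of degree d contributes d new edges; summing degrees gives Σd = 2E, so E′ = E + 2E = 3E = 36.
Each original face survives and each original vertex becomes one new face: F′ = F + V = 14.

14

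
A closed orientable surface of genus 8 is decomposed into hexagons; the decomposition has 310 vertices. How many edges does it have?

486

χ = 2 − 2·8 = -14, and every face is a hexagon so 6F = 2E.
V − E + F = -14 with E = 6F/2 gives 310 − (6/2 − 1)·F = -14, so F = 162 and E = 486.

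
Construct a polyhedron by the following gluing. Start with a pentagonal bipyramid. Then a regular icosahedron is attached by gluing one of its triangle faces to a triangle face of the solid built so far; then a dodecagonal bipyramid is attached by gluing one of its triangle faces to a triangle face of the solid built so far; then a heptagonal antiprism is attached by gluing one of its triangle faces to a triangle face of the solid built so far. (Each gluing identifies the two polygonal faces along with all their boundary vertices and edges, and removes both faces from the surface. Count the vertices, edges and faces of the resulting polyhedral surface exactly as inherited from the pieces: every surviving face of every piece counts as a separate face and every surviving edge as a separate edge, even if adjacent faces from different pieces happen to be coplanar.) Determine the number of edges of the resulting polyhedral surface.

A pentagonal bipyramid: V=7, E=15, F=10.
Attach a regular icosahedron (V=12, E=30, F=20) along a 3-gon: merge 3 vertices and 3 edges, delete both glued faces → V=16, E=42, F=28.
Attach a dodecagonal bipyramid (V=14, E=36, F=24) along a 3-gon: merge 3 vertices and 3 edges, delete both glued faces → V=27, E=75, F=50.
Attach a heptagonal antiprism (V=14, E=28, F=16) along a 3-gon: merge 3 vertices and 3 edges, delete both glued faces → V=38, E=100, F=64.
Check: V − E + F = 38 − 100 + 64 = 2.

100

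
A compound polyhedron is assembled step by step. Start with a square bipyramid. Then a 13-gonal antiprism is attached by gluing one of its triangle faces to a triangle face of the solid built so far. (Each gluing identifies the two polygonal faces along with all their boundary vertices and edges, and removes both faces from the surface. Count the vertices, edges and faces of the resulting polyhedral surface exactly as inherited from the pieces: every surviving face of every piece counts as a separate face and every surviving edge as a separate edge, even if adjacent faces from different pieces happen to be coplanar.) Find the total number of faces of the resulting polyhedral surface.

A square bipyramid: V=6, E=12, F=8.
Attach a 13-gonal antiprism (V=26, E=52, F=28) along a 3-gon: merge 3 vertices and 3 edges, delete both glued faces → V=29, E=61, F=34.
Check: V − E + F = 29 − 61 + 34 = 2.

34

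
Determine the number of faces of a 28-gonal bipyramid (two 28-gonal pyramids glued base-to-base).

A bipyramid over an n-gon has 2n triangular faces and n + 2 vertices: V = 28 + 2 = 30, E = 3·28 = 84, F = 2·28 = 56.

56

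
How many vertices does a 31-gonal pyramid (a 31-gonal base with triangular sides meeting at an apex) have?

A pyramid on an n-gon base has one n-gon and n triangles: V = 31 + 1 = 32, E = 2·31 = 62, F = 31 + 1 = 32.

32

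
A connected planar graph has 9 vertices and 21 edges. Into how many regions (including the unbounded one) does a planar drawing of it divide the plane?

Euler's formula for a connected plane graph: V − E + F = 2, so F = 2 − 9 + 21 = 14.

14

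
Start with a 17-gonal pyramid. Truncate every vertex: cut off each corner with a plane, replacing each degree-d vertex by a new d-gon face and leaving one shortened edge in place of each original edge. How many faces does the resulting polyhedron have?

36

The base solid has V = 18, E = 34, F = 18.
Truncation replaces each original edge-end by a new vertex, so V′ = 2E = 68.
Each original edge survives, and each old vertex of degree d contributes d new edges; summing degrees gives Σd = 2E, so E′ = E + 2E = 3E = 102.
Each original face survives and each original vertex becomes one new face: F′ = F + V = 36.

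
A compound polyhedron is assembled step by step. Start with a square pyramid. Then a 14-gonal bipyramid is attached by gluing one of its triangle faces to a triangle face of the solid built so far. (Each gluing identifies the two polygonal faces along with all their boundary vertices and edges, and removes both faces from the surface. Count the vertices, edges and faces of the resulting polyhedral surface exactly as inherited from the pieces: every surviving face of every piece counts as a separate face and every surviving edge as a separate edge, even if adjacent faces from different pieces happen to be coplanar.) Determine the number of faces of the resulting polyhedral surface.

31

A square pyramid: V=5, E=8, F=5.
Attach a 14-gonal bipyramid (V=16, E=42, F=28) along a 3-gon: merge 3 vertices and 3 edges, delete both glued faces → V=18, E=47, F=31.
Check: V − E + F = 18 − 47 + 31 = 2.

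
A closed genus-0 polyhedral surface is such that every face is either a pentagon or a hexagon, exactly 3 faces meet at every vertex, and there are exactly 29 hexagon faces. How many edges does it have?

Let x be the number of pentagons; then F = 29 + x.
Edge–face incidences: 2E = 6·29 + 5·x = 174 + 5x.
Every vertex has degree 3, so 3V = 2E.
Euler: V − E + F = 2 ⇒ (2E)/3 − E + (29 + x) = 2.
Multiply by 6: 2·(2E) − 3·(2E) + 6·(29 + x) = 12, i.e. 174 + 6x − (174 + 5x) = 12.
Collecting terms: x = 12.
Then 2E = 174 + 5·12 = 234, so E = 117, V = 2E/3 = 78, F = 29 + 12 = 41.

117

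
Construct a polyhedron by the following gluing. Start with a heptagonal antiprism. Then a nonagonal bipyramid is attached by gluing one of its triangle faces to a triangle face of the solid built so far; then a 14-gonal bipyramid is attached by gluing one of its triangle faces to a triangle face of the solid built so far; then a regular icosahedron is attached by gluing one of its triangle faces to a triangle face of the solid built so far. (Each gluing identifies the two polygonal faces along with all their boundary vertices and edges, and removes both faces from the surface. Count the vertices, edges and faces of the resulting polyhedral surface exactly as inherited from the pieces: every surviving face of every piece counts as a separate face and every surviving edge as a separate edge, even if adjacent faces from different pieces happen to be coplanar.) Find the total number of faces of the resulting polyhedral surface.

76

A heptagonal antiprism: V=14, E=28, F=16.
Attach a nonagonal bipyramid (V=11, E=27, F=18) along a 3-gon: merge 3 vertices and 3 edges, delete both glued faces → V=22, E=52, F=32.
Attach a 14-gonal bipyramid (V=16, E=42, F=28) along a 3-gon: merge 3 vertices and 3 edges, delete both glued faces → V=35, E=91, F=58.
Attach a regular icosahedron (V=12, E=30, F=20) along a 3-gon: merge 3 vertices and 3 edges, delete both glued faces → V=44, E=118, F=76.
Check: V − E + F = 44 − 118 + 76 = 2.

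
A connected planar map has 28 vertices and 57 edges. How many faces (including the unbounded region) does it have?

Euler's formula for a connected plane graph: V − E + F = 2, so F = 2 − 28 + 57 = 31.

31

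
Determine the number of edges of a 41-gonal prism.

A prism on an n-gon has two n-gon bases and n rectangular sides: V = 2·41 = 82, E = 3·41 = 123, F = 41 + 2 = 43.
Check: V − E + F = 82 − 123 + 43 = 2.

123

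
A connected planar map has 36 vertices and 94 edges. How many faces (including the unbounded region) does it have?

Euler's formula for a connected plane graph: V − E + F = 2, so F = 2 − 36 + 94 = 60.

60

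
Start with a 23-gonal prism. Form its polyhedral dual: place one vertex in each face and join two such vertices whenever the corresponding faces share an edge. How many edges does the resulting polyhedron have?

69

The base solid has V = 46, E = 69, F = 25.
The dual swaps V and F and preserves E: V′ = F = 25, E′ = E = 69, F′ = V = 46.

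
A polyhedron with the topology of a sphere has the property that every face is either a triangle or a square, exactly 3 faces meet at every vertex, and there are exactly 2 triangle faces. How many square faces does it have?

Let x be the number of squares; then F = 2 + x.
Edge–face incidences: 2E = 3·2 + 4·x = 6 + 4x.
Every vertex has degree 3, so 3V = 2E.
Euler: V − E + F = 2 ⇒ (2E)/3 − E + (2 + x) = 2.
Multiply by 6: 2·(2E) − 3·(2E) + 6·(2 + x) = 12, i.e. 12 + 6x − (6 + 4x) = 12.
Collecting terms: 2x + 6 = 12, so 2x = 6, so x = 3.
Then 2E = 6 + 4·3 = 18, so E = 9, V = 2E/3 = 6, F = 2 + 3 = 5.

3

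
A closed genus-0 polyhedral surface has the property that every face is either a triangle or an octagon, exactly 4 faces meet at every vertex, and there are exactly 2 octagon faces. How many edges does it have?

Let x be the number of triangles; then F = 2 + x.
Edge–face incidences: 2E = 8·2 + 3·x = 16 + 3x.
Every vertex has degree 4, so 4V = 2E.
Euler: V − E + F = 2 ⇒ (2E)/4 − E + (2 + x) = 2.
Multiply by 8: 2·(2E) − 4·(2E) + 8·(2 + x) = 16, i.e. 16 + 8x − 2·(16 + 3x) = 16.
Collecting terms: 2x − 16 = 16, so 2x = 32, so x = 16.
Then 2E = 16 + 3·16 = 64, so E = 32, V = 2E/4 = 16, F = 2 + 16 = 18.

32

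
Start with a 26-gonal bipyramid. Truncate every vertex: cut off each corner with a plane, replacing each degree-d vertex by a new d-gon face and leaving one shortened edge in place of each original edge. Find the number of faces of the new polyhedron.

80

The base solid has V = 28, E = 78, F = 52.
Truncation replaces each original edge-end by a new vertex, so V′ = 2E = 156.
Each original edge survives, and each old vertex of degree d contributes d new edges; summing degrees gives Σd = 2E, so E′ = E + 2E = 3E = 234.
Each original face survives and each original vertex becomes one new face: F′ = F + V = 80.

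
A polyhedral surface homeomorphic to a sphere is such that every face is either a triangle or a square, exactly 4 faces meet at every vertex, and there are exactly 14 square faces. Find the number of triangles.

8

Let x be the number of triangles; then F = 14 + x.
Edge–face incidences: 2E = 4·14 + 3·x = 56 + 3x.
Every vertex has degree 4, so 4V = 2E.
Euler: V − E + F = 2 ⇒ (2E)/4 − E + (14 + x) = 2.
Multiply by 8: 2·(2E) − 4·(2E) + 8·(14 + x) = 16, i.e. 112 + 8x − 2·(56 + 3x) = 16.
Collecting terms: 2x = 16, so x = 8.
Then 2E = 56 + 3·8 = 80, so E = 40, V = 2E/4 = 20, F = 14 + 8 = 22.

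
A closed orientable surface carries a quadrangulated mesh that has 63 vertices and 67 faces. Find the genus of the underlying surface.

3

Every face is a square, so 2E = 4·67 = 268, giving E = 134.
χ = V − E + F = 63 − 134 + 67 = -4.
For a closed orientable surface χ = 2 − 2g, so g = (2 − (-4))/2 = 3.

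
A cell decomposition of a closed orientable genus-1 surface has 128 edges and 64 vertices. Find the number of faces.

64

For a closed orientable surface of genus 1, χ = 2 − 2·1 = 0.
F = 0 − V + E = 0 − 64 + 128 = 64.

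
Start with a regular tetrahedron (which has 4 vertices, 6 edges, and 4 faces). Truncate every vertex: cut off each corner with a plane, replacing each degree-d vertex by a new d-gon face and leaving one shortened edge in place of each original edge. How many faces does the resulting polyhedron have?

Truncation replaces each original edge-end by a new vertex, so V′ = 2E = 12.
Each original edge survives, and each old vertex of degree d contributes d new edges; summing degrees gives Σd = 2E, so E′ = E + 2E = 3E = 18.
Each original face survives and each original vertex becomes one new face: F′ = F + V = 8.

8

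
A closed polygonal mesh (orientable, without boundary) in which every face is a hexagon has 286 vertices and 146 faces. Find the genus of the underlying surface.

Every face is a hexagon, so 2E = 6·146 = 876, giving E = 438.
χ = V − E + F = 286 − 438 + 146 = -6.
For a closed orientable surface χ = 2 − 2g, so g = (2 − (-6))/2 = 4.

4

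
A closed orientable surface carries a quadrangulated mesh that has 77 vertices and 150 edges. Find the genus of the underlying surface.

Every face is a square and each edge borders two faces, so 4F = 2·150, giving F = 75.
χ = V − E + F = 77 − 150 + 75 = 2.
For a closed orientable surface χ = 2 − 2g, so g = (2 − (2))/2 = 0.

0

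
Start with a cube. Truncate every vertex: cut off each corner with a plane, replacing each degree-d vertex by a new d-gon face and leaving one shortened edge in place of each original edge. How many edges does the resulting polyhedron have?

The base solid has V = 8, E = 12, F = 6.
Truncation replaces each original edge-end by a new vertex, so V′ = 2E = 24.
Each original edge survives, and each old vertex of degree d contributes d new edges; summing degrees gives Σd = 2E, so E′ = E + 2E = 3E = 36.
Each original face survives and each original vertex becomes one new face: F′ = F + V = 14.

36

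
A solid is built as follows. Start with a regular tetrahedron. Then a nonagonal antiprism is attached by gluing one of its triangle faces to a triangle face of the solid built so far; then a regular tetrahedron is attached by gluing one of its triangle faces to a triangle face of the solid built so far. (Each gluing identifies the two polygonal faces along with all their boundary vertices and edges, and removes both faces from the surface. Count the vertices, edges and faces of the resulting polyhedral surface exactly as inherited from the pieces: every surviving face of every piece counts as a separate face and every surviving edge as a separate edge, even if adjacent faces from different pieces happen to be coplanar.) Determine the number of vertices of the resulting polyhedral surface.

20

A regular tetrahedron: V=4, E=6, F=4.
Attach a nonagonal antiprism (V=18, E=36, F=20) along a 3-gon: merge 3 vertices and 3 edges, delete both glued faces → V=19, E=39, F=22.
Attach a regular tetrahedron (V=4, E=6, F=4) along a 3-gon: merge 3 vertices and 3 edges, delete both glued faces → V=20, E=42, F=24.
Check: V − E + F = 20 − 42 + 24 = 2.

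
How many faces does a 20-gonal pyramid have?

21

A pyramid on an n-gon base has one n-gon and n triangles: V = 20 + 1 = 21, E = 2·20 = 40, F = 20 + 1 = 21.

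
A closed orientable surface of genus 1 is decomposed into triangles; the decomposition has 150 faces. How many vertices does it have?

75

χ = 2 − 2·1 = 0, and every face is a triangle so 3F = 2E.
E = 3·150/2 = 225. Then V = 0 + E − F = 0 + 225 − 150 = 75.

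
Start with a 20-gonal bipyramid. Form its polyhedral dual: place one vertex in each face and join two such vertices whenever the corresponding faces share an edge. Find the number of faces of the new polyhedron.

The base solid has V = 22, E = 60, F = 40.
The dual swaps V and F and preserves E: V′ = F = 40, E′ = E = 60, F′ = V = 22.

22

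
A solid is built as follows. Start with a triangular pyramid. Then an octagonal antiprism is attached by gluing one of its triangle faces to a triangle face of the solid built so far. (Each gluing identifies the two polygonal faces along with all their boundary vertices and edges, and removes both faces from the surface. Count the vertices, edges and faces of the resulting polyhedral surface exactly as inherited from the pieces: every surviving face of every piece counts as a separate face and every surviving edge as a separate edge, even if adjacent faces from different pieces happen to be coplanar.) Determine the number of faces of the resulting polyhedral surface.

A triangular pyramid: V=4, E=6, F=4.
Attach an octagonal antiprism (V=16, E=32, F=18) along a 3-gon: merge 3 vertices and 3 edges, delete both glued faces → V=17, E=35, F=20.
Check: V − E + F = 17 − 35 + 20 = 2.

20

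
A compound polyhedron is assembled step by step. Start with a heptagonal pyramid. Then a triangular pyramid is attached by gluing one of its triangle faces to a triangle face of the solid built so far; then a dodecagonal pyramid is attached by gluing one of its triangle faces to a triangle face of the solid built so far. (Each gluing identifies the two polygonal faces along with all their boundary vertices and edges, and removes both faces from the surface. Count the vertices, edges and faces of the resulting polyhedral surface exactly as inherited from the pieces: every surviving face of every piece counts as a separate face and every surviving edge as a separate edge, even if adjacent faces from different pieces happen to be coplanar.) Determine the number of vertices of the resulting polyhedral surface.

19

A heptagonal pyramid: V=8, E=14, F=8.
Attach a triangular pyramid (V=4, E=6, F=4) along a 3-gon: merge 3 vertices and 3 edges, delete both glued faces → V=9, E=17, F=10.
Attach a dodecagonal pyramid (V=13, E=24, F=13) along a 3-gon: merge 3 vertices and 3 edges, delete both glued faces → V=19, E=38, F=21.
Check: V − E + F = 19 − 38 + 21 = 2.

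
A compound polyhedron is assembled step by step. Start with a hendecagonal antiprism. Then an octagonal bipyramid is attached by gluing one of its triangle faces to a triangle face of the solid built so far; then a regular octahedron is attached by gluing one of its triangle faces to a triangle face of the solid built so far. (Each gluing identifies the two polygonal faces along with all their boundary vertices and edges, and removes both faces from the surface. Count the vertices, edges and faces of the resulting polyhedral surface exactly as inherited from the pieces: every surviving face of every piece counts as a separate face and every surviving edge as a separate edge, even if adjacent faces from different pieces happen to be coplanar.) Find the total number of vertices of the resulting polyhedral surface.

A hendecagonal antiprism: V=22, E=44, F=24.
Attach an octagonal bipyramid (V=10, E=24, F=16) along a 3-gon: merge 3 vertices and 3 edges, delete both glued faces → V=29, E=65, F=38.
Attach a regular octahedron (V=6, E=12, F=8) along a 3-gon: merge 3 vertices and 3 edges, delete both glued faces → V=32, E=74, F=44.
Check: V − E + F = 32 − 74 + 44 = 2.

32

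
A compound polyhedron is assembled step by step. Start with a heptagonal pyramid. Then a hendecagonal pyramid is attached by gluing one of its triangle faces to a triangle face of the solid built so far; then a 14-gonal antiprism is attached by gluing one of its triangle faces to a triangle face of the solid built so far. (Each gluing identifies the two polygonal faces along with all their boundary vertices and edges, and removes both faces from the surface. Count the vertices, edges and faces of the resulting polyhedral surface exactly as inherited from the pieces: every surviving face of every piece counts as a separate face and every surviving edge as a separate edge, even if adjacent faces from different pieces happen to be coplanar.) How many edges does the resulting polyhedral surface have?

A heptagonal pyramid: V=8, E=14, F=8.
Attach a hendecagonal pyramid (V=12, E=22, F=12) along a 3-gon: merge 3 vertices and 3 edges, delete both glued faces → V=17, E=33, F=18.
Attach a 14-gonal antiprism (V=28, E=56, F=30) along a 3-gon: merge 3 vertices and 3 edges, delete both glued faces → V=42, E=86, F=46.
Check: V − E + F = 42 − 86 + 46 = 2.

86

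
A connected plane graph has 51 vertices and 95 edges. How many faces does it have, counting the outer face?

Euler's formula for a connected plane graph: V − E + F = 2, so F = 2 − 51 + 95 = 46.

46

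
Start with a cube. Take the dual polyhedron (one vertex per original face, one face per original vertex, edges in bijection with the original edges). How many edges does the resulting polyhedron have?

The base solid has V = 8, E = 12, F = 6.
The dual swaps V and F and preserves E: V′ = F = 6, E′ = E = 12, F′ = V = 8.

12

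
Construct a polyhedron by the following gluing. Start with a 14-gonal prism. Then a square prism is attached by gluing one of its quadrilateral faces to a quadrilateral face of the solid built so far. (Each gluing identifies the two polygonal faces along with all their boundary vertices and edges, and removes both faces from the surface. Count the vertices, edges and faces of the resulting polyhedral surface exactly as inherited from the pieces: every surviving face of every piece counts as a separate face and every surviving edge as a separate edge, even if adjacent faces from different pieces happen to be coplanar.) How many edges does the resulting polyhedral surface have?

A 14-gonal prism: V=28, E=42, F=16.
Attach a square prism (V=8, E=12, F=6) along a 4-gon: merge 4 vertices and 4 edges, delete both glued faces → V=32, E=50, F=20.
Check: V − E + F = 32 − 50 + 20 = 2.

50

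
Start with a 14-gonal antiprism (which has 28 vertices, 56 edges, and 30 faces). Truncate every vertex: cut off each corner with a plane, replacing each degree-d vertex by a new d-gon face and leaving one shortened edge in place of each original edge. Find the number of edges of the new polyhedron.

Truncation replaces each original edge-end by a new vertex, so V′ = 2E = 112.
Each original edge survives, and each old vertex of degree d contributes d new edges; summing degrees gives Σd = 2E, so E′ = E + 2E = 3E = 168.
Each original face survives and each original vertex becomes one new face: F′ = F + V = 58.

168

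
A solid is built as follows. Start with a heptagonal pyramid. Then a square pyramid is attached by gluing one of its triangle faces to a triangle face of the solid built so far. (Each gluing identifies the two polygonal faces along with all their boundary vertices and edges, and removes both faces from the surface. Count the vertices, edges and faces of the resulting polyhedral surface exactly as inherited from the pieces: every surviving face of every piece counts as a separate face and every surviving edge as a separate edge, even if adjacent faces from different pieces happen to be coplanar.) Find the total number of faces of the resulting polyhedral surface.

A heptagonal pyramid: V=8, E=14, F=8.
Attach a square pyramid (V=5, E=8, F=5) along a 3-gon: merge 3 vertices and 3 edges, delete both glued faces → V=10, E=19, F=11.
Check: V − E + F = 10 − 19 + 11 = 2.

11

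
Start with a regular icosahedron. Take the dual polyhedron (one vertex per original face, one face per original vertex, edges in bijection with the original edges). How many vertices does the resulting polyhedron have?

The base solid has V = 12, E = 30, F = 20.
The dual swaps V and F and preserves E: V′ = F = 20, E′ = E = 30, F′ = V = 12.

20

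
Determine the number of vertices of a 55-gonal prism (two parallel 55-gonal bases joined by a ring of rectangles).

A prism on an n-gon has two n-gon bases and n rectangular sides: V = 2·55 = 110, E = 3·55 = 165, F = 55 + 2 = 57.
Check: V − E + F = 110 − 165 + 57 = 2.

110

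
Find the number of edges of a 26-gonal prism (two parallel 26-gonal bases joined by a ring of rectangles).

78

A prism on an n-gon has two n-gon bases and n rectangular sides: V = 2·26 = 52, E = 3·26 = 78, F = 26 + 2 = 28.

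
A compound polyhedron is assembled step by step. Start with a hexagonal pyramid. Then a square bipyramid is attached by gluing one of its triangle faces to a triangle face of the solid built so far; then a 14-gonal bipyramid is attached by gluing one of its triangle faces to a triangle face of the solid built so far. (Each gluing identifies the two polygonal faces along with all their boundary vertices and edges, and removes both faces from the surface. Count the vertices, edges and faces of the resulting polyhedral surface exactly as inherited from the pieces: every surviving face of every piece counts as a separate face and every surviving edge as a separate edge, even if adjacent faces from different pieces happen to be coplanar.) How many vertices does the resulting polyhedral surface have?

A hexagonal pyramid: V=7, E=12, F=7.
Attach a square bipyramid (V=6, E=12, F=8) along a 3-gon: merge 3 vertices and 3 edges, delete both glued faces → V=10, E=21, F=13.
Attach a 14-gonal bipyramid (V=16, E=42, F=28) along a 3-gon: merge 3 vertices and 3 edges, delete both glued faces → V=23, E=60, F=39.
Check: V − E + F = 23 − 60 + 39 = 2.

23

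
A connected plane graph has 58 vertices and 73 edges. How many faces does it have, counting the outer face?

17

Euler's formula for a connected plane graph: V − E + F = 2, so F = 2 − 58 + 73 = 17.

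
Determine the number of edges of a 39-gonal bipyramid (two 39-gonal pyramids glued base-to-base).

117

A bipyramid over an n-gon has 2n triangular faces and n + 2 vertices: V = 39 + 2 = 41, E = 3·39 = 117, F = 2·39 = 78.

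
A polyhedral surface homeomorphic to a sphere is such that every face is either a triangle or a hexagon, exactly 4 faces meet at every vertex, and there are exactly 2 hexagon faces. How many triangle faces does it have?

Let x be the number of triangles; then F = 2 + x.
Edge–face incidences: 2E = 6·2 + 3·x = 12 + 3x.
Every vertex has degree 4, so 4V = 2E.
Euler: V − E + F = 2 ⇒ (2E)/4 − E + (2 + x) = 2.
Multiply by 8: 2·(2E) − 4·(2E) + 8·(2 + x) = 16, i.e. 16 + 8x − 2·(12 + 3x) = 16.
Collecting terms: 2x − 8 = 16, so 2x = 24, so x = 12.
Then 2E = 12 + 3·12 = 48, so E = 24, V = 2E/4 = 12, F = 2 + 12 = 14.

12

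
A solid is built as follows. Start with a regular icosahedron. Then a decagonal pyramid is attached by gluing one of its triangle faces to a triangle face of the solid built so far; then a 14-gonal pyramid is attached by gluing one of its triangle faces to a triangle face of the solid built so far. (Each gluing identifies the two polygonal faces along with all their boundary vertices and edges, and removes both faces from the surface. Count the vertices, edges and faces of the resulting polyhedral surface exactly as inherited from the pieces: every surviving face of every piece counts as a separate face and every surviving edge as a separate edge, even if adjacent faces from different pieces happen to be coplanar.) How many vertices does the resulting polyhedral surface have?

A regular icosahedron: V=12, E=30, F=20.
Attach a decagonal pyramid (V=11, E=20, F=11) along a 3-gon: merge 3 vertices and 3 edges, delete both glued faces → V=20, E=47, F=29.
Attach a 14-gonal pyramid (V=15, E=28, F=15) along a 3-gon: merge 3 vertices and 3 edges, delete both glued faces → V=32, E=72, F=42.
Check: V − E + F = 32 − 72 + 42 = 2.

32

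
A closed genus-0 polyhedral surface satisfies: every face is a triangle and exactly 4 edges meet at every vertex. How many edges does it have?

12

Each face has 3 edges and each edge borders two faces, so 2E = 3F.
Each vertex has degree 4, so 4V = 2E and hence V = 3F/4.
Euler: V − E + F = 2 ⇒ (3F/4) − (3F/2) + F = 2.
Multiply by 8: (6 − 12 + 8)F = 16, i.e. 2F = 16.
So F = 8, E = 3·8/2 = 12, V = 3·8/4 = 6.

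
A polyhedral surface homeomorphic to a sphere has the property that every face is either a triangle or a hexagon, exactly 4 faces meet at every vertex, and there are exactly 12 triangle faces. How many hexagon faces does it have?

Let x be the number of hexagons; then F = 12 + x.
Edge–face incidences: 2E = 3·12 + 6·x = 36 + 6x.
Every vertex has degree 4, so 4V = 2E.
Euler: V − E + F = 2 ⇒ (2E)/4 − E + (12 + x) = 2.
Multiply by 8: 2·(2E) − 4·(2E) + 8·(12 + x) = 16, i.e. 96 + 8x − 2·(36 + 6x) = 16.
Collecting terms: −4x + 24 = 16, so −4x = −8, so x = 2.
Then 2E = 36 + 6·2 = 48, so E = 24, V = 2E/4 = 12, F = 12 + 2 = 14.

2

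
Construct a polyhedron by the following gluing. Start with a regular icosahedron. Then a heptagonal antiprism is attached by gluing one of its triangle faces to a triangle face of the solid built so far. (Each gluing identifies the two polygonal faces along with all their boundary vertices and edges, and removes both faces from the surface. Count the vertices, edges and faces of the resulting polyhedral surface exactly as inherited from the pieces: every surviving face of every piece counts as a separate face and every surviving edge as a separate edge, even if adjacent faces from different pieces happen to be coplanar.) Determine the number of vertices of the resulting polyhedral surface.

23

A regular icosahedron: V=12, E=30, F=20.
Attach a heptagonal antiprism (V=14, E=28, F=16) along a 3-gon: merge 3 vertices and 3 edges, delete both glued faces → V=23, E=55, F=34.
Check: V − E + F = 23 − 55 + 34 = 2.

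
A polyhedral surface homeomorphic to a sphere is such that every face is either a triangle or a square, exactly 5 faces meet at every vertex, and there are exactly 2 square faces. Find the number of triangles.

Let x be the number of triangles; then F = 2 + x.
Edge–face incidences: 2E = 4·2 + 3·x = 8 + 3x.
Every vertex has degree 5, so 5V = 2E.
Euler: V − E + F = 2 ⇒ (2E)/5 − E + (2 + x) = 2.
Multiply by 10: 2·(2E) − 5·(2E) + 10·(2 + x) = 20, i.e. 20 + 10x − 3·(8 + 3x) = 20.
Collecting terms: x − 4 = 20, so x = 24.
Then 2E = 8 + 3·24 = 80, so E = 40, V = 2E/5 = 16, F = 2 + 24 = 26.

24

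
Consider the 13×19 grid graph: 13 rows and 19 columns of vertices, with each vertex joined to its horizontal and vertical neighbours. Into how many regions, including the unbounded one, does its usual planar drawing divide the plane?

The grid has V = 13·19 = 247 vertices and E = 13·18 + 19·12 = 462 edges.
F = 2 − V + E = 2 − 247 + 462 = 217.

217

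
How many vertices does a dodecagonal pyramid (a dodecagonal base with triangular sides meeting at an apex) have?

A pyramid on an n-gon base has one n-gon and n triangles: V = 12 + 1 = 13, E = 2·12 = 24, F = 12 + 1 = 13.

13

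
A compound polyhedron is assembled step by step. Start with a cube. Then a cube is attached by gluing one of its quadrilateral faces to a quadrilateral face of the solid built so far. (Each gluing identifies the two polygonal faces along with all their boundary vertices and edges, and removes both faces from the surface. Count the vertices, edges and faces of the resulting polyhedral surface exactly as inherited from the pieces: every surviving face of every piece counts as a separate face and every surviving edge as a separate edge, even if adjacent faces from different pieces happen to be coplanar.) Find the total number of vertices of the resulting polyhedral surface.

A cube: V=8, E=12, F=6.
Attach a cube (V=8, E=12, F=6) along a 4-gon: merge 4 vertices and 4 edges, delete both glued faces → V=12, E=20, F=10.
Check: V − E + F = 12 − 20 + 10 = 2.

12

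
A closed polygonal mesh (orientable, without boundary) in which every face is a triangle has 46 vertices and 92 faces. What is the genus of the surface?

Every face is a triangle, so 2E = 3·92 = 276, giving E = 138.
χ = V − E + F = 46 − 138 + 92 = 0.
For a closed orientable surface χ = 2 − 2g, so g = (2 − (0))/2 = 1.

1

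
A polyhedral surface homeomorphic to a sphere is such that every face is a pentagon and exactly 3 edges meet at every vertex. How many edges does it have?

30

Each face has 5 edges and each edge borders two faces, so 2E = 5F.
Each vertex has degree 3, so 3V = 2E and hence V = 5F/3.
Euler: V − E + F = 2 ⇒ (5F/3) − (5F/2) + F = 2.
Multiply by 6: (10 − 15 + 6)F = 12, i.e. 1F = 12.
So F = 12, E = 5·12/2 = 30, V = 5·12/3 = 20.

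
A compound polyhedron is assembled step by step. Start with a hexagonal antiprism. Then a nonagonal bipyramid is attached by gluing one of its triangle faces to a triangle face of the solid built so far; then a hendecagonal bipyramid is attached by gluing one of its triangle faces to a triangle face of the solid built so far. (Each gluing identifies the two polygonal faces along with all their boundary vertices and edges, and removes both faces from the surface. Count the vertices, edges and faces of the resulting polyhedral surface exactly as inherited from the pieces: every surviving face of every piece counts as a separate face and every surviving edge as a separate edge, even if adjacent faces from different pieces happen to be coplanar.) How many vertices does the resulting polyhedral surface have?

A hexagonal antiprism: V=12, E=24, F=14.
Attach a nonagonal bipyramid (V=11, E=27, F=18) along a 3-gon: merge 3 vertices and 3 edges, delete both glued faces → V=20, E=48, F=30.
Attach a hendecagonal bipyramid (V=13, E=33, F=22) along a 3-gon: merge 3 vertices and 3 edges, delete both glued faces → V=30, E=78, F=50.
Check: V − E + F = 30 − 78 + 50 = 2.

30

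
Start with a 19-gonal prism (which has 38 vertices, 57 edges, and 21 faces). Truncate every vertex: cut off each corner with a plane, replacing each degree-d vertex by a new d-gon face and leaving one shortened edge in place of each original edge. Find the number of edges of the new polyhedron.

171

Truncation replaces each original edge-end by a new vertex, so V′ = 2E = 114.
Each original edge survives, and each old vertex of degree d contributes d new edges; summing degrees gives Σd = 2E, so E′ = E + 2E = 3E = 171.
Each original face survives and each original vertex becomes one new face: F′ = F + V = 59.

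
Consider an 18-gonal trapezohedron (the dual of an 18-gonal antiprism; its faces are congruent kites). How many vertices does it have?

The n-trapezohedron (dual of the n-antiprism) has V = 2·18 + 2 = 38, E = 4·18 = 72, F = 2·18 = 36.

38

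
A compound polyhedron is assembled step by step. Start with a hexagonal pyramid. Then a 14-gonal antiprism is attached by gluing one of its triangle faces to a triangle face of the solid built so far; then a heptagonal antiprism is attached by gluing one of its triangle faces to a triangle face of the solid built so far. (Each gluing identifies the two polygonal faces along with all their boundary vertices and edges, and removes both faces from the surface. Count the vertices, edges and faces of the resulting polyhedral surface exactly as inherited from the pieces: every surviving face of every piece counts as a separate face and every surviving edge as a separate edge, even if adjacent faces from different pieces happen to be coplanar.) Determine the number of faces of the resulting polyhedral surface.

49

A hexagonal pyramid: V=7, E=12, F=7.
Attach a 14-gonal antiprism (V=28, E=56, F=30) along a 3-gon: merge 3 vertices and 3 edges, delete both glued faces → V=32, E=65, F=35.
Attach a heptagonal antiprism (V=14, E=28, F=16) along a 3-gon: merge 3 vertices and 3 edges, delete both glued faces → V=43, E=90, F=49.
Check: V − E + F = 43 − 90 + 49 = 2.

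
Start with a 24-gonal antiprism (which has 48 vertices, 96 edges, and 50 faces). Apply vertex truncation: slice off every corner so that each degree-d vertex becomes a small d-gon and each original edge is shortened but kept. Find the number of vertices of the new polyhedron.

Truncation replaces each original edge-end by a new vertex, so V′ = 2E = 192.
Each original edge survives, and each old vertex of degree d contributes d new edges; summing degrees gives Σd = 2E, so E′ = E + 2E = 3E = 288.
Each original face survives and each original vertex becomes one new face: F′ = F + V = 98.

192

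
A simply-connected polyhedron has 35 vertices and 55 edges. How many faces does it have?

22

Here V − E + F = 2.
F = 2 − V + E = 2 − 35 + 55 = 22.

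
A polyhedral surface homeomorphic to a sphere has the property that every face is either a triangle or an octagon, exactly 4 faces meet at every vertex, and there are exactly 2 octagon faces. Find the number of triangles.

Let x be the number of triangles; then F = 2 + x.
Edge–face incidences: 2E = 8·2 + 3·x = 16 + 3x.
Every vertex has degree 4, so 4V = 2E.
Euler: V − E + F = 2 ⇒ (2E)/4 − E + (2 + x) = 2.
Multiply by 8: 2·(2E) − 4·(2E) + 8·(2 + x) = 16, i.e. 16 + 8x − 2·(16 + 3x) = 16.
Collecting terms: 2x − 16 = 16, so 2x = 32, so x = 16.
Then 2E = 16 + 3·16 = 64, so E = 32, V = 2E/4 = 16, F = 2 + 16 = 18.

16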